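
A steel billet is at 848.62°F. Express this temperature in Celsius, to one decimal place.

453.7°C

In Celsius: (848.62 - 32) × 5/9 = 453.6778°C.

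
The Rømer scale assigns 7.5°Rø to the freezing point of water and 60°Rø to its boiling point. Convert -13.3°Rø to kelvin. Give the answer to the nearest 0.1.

233.5 K

Linear interpolation between the fixed points: C = (-13.3 - 7.5) × 100 / (60 - 7.5) = -39.6190°C.
Then -39.6190 + 273.15 = 233.5 K.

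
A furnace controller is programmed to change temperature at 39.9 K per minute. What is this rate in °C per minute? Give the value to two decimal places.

Since only a temperature interval is involved, the additive offset between the scales drops out.
A change of 1 K is a change of 1°C, so 39.9 × 1 = 39.90.

39.90 °C/minute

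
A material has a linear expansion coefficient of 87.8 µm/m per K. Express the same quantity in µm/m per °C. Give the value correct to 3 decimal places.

87.800 µm/m per °C

Since only a temperature interval is involved, the additive offset between the scales drops out.
A change of 1°C is a change of 1 K, so per °C the value is 87.8 × 1 = 87.800.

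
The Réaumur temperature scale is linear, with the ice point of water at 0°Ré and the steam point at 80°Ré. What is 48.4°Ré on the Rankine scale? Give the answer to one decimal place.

Linear interpolation between the fixed points: C = (48.4 - 0) × 100 / (80 - 0) = 60.5000°C.
Then 60.5000 × 1.8 + 491.67 = 600.6°R.

600.6°R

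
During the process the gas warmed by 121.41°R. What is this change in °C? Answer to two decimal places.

67.45°C

An interval of 1°R corresponds to 5/9°C.
121.41 × 5/9 = 67.45.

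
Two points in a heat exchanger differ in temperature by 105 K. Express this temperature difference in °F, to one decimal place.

189.0°F

Only the scale ratio 1.8 matters for a change in temperature.
105 × 1.8 = 189.0.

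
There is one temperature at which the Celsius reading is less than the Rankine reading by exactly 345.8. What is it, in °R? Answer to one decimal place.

Let R be the Rankine reading. The Celsius reading is C = 5/9·R - 273.15.
Require C - R = -345.8: (-4/9)·R - 273.15 = -345.8.
R = (-345.8 + 273.15) / (-4/9) = 163.5.

163.5°R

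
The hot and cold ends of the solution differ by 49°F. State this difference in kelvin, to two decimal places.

27.22 K

An interval of 1°F corresponds to 5/9 K.
49 × 5/9 = 27.22.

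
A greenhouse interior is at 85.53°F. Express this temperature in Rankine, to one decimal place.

545.2°R

In Celsius: (85.53 - 32) × 5/9 = 29.7389°C.
In Rankine: 29.7389 × 1.8 + 491.67 = 545.2°R.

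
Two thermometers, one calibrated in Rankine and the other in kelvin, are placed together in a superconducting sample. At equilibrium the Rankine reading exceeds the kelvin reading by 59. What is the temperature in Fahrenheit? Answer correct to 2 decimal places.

Let x be the Rankine reading; then the kelvin reading is 5/9·x.
(5/9·x) - x = -59  ⇒  (-4/9)·x = -59  ⇒  x = 132.7500°R.
In Celsius: (132.75 - 491.67) × 5/9 = -199.4000°C.
In Fahrenheit: -199.4000 × 1.8 + 32 = -326.92°F.

-326.92°F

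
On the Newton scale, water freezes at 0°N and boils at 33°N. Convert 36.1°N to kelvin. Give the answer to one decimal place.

382.5 K

Linear interpolation between the fixed points: C = (36.1 - 0) × 100 / (33 - 0) = 109.3939°C.
Then 109.3939 + 273.15 = 382.5 K.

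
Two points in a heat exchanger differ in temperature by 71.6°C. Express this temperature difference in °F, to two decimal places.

An interval of 1°C corresponds to 1.8°F.
71.6 × 1.8 = 128.88.

128.88°F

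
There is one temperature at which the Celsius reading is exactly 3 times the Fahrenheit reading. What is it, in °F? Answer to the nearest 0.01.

-7.27°F

Let F be the Fahrenheit reading. The Celsius reading is C = 5/9·F - 17.7778.
Require C = 3·F: 5/9·F - 17.7778 = 3·F.
(-22/9)·F = 17.7778  ⇒  F = -7.27.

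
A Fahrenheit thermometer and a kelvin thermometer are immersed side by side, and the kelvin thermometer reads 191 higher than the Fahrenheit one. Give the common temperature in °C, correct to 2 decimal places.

62.69°C

Let x be the Fahrenheit reading; then the kelvin reading is 5/9·x + 255.372.
(5/9·x + 255.372) - x = 191  ⇒  (-4/9)·x = -64.3722  ⇒  x = 144.8375°F.
In Celsius: (144.8375 - 32) × 5/9 = 62.69°C.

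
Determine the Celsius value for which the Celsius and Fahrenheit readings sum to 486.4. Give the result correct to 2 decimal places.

162.29°C

Let C be the Celsius reading. The Fahrenheit reading is F = 1.8·C + 32.
Require C + F = 486.4: (2.8)·C + 32 = 486.4.
C = (486.4 - 32) / (2.8) = 162.29.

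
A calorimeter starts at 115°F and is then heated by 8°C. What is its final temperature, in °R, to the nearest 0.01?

Initial temperature in Celsius: (115 - 32) × 5/9 = 46.1111°C.
Final Celsius temperature: 46.1111 + 8.0000 = 54.1111°C.
In Rankine: 54.1111 × 1.8 + 491.67 = 589.07°R.

589.07°R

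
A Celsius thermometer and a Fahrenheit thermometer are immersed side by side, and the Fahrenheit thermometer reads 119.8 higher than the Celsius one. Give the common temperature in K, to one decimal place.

382.9 K

Let x be the Celsius reading; then the Fahrenheit reading is 1.8·x + 32.
(1.8·x + 32) - x = 119.8  ⇒  (0.8)·x = 87.8  ⇒  x = 109.7500°C.
In kelvin: 109.7500 + 273.15 = 382.9 K.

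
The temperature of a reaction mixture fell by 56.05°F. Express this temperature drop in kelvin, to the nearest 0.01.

An interval of 1°F corresponds to 5/9 K.
56.05 × 5/9 = 31.14.

31.14 K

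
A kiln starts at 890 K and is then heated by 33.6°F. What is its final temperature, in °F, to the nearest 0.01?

1175.93°F

Initial temperature in Celsius: 890 - 273.15 = 616.8500°C.
The 33.6°F change is an interval, so only the factor 5/9 applies: +33.6 × 5/9 = +18.6667°C.
Final Celsius temperature: 616.8500 + 18.6667 = 635.5167°C.
In Fahrenheit: 635.5167 × 1.8 + 32 = 1175.93°F.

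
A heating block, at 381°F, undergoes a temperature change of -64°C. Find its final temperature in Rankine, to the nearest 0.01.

725.47°R

Initial temperature in Celsius: (381 - 32) × 5/9 = 193.8889°C.
Final Celsius temperature: 193.8889 - 64.0000 = 129.8889°C.
In Rankine: 129.8889 × 1.8 + 491.67 = 725.47°R.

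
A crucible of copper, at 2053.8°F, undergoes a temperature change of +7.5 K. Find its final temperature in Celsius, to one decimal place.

1130.7°C

Initial temperature in Celsius: (2053.8 - 32) × 5/9 = 1123.2222°C.
The 7.5 K change is an interval; Kelvin and Celsius degrees are the same size, so ΔC = +7.5°C.
Final Celsius temperature: 1123.2222 + 7.5000 = 1130.7222°C.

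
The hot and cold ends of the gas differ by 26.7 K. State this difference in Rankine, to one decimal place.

Only the scale ratio 1.8 matters for a change in temperature.
26.7 × 1.8 = 48.1.

48.1°R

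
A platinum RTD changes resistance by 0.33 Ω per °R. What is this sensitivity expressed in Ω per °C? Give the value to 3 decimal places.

Since only a temperature interval is involved, the additive offset between the scales drops out.
A change of 1°C is a change of 1.8°R, so per °C the value is 0.33 × 1.8 = 0.594.

0.594 Ω per °C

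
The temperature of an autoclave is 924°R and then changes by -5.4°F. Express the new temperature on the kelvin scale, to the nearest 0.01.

Initial temperature in Celsius: (924 - 491.67) × 5/9 = 240.1833°C.
The 5.4°F change is an interval, so only the factor 5/9 applies: -5.4 × 5/9 = -3.0000°C.
Final Celsius temperature: 240.1833 - 3.0000 = 237.1833°C.
In kelvin: 237.1833 + 273.15 = 510.33 K.

510.33 K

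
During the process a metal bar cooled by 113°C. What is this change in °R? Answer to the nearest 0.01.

203.40°R

For a temperature interval the offset drops out; only the factor 1.8 applies.
113 × 1.8 = 203.40.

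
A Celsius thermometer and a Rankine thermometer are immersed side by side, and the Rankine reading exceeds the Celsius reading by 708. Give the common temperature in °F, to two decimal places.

518.74°F

Let x be the Celsius reading; then the Rankine reading is 1.8·x + 491.67.
(1.8·x + 491.67) - x = 708  ⇒  (0.8)·x = 216.33  ⇒  x = 270.4125°C.
In Fahrenheit: 270.4125 × 1.8 + 32 = 518.74°F.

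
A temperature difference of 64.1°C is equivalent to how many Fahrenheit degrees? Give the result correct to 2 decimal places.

For a temperature interval the offset drops out; only the factor 1.8 applies.
64.1 × 1.8 = 115.38.

115.38°F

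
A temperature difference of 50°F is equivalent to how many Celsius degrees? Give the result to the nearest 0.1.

For a temperature interval the offset drops out; only the factor 5/9 applies.
50 × 5/9 = 27.8.

27.8°C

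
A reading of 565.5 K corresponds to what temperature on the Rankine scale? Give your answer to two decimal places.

In Celsius: 565.5 - 273.15 = 292.3500°C.
In Rankine: 292.3500 × 1.8 + 491.67 = 1017.90°R.

1017.90°R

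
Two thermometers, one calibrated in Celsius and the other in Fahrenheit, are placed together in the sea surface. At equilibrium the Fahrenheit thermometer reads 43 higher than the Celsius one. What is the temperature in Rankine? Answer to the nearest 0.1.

Let x be the Celsius reading; then the Fahrenheit reading is 1.8·x + 32.
(1.8·x + 32) - x = 43  ⇒  (0.8)·x = 11  ⇒  x = 13.7500°C.
In Rankine: 13.7500 × 1.8 + 491.67 = 516.4°R.

516.4°R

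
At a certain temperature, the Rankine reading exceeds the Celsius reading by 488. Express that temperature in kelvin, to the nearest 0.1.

Let x be the Celsius reading; then the Rankine reading is 1.8·x + 491.67.
(1.8·x + 491.67) - x = 488  ⇒  (0.8)·x = -3.67  ⇒  x = -4.5875°C.
In kelvin: -4.5875 + 273.15 = 268.6 K.

268.6 K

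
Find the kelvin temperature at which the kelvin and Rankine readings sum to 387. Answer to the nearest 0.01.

Let K be the kelvin reading. The Rankine reading is R = 1.8·K.
Require K + R = 387: (2.8)·K = 387.
K = (387) / (2.8) = 138.21.

138.21 K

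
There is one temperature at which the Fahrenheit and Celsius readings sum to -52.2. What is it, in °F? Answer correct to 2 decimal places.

Let F be the Fahrenheit reading. The Celsius reading is C = 5/9·F - 17.7778.
Require F + C = -52.2: (14/9)·F - 17.7778 = -52.2.
F = (-52.2 + 17.7778) / (14/9) = -22.13.

-22.13°F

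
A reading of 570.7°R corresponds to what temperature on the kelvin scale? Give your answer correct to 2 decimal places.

In Celsius: (570.7 - 491.67) × 5/9 = 43.9056°C.
In kelvin: 43.9056 + 273.15 = 317.06 K.

317.06 K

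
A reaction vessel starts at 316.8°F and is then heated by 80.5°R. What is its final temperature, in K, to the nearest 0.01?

476.09 K

Initial temperature in Celsius: (316.8 - 32) × 5/9 = 158.2222°C.
The 80.5°R change is an interval, so only the factor 5/9 applies: +80.5 × 5/9 = +44.7222°C.
Final Celsius temperature: 158.2222 + 44.7222 = 202.9444°C.
In kelvin: 202.9444 + 273.15 = 476.09 K.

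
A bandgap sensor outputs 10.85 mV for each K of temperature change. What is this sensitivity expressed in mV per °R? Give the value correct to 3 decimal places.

6.028 mV per °R

The quantity depends on a temperature interval, so only the ratio of degree sizes applies; the offset between the scales is irrelevant.
A change of 1°R is a change of 5/9 K, so per °R the value is 10.85 × 5/9 = 6.028.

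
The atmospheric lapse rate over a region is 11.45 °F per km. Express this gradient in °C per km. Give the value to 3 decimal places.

6.361 °C/km

Since only a temperature interval is involved, the additive offset between the scales drops out.
A change of 1°F is a change of 5/9°C, so 11.45 × 5/9 = 6.361.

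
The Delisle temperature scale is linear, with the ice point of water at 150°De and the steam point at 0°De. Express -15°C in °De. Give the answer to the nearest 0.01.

Linearly onto the Delisle scale: 150 + (-15.0000 / 100) × (0 - 150) = 172.50°De.

172.50°De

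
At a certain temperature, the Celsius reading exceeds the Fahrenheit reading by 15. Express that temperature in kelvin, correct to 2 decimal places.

Let x be the Celsius reading; then the Fahrenheit reading is 1.8·x + 32.
(1.8·x + 32) - x = -15  ⇒  (0.8)·x = -47  ⇒  x = -58.7500°C.
In kelvin: -58.7500 + 273.15 = 214.40 K.

214.40 K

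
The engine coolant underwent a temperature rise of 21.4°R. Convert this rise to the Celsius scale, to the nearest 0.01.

An interval of 1°R corresponds to 5/9°C.
21.4 × 5/9 = 11.89.

11.89°C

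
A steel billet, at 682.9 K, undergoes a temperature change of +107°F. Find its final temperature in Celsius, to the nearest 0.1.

Initial temperature in Celsius: 682.9 - 273.15 = 409.7500°C.
The 107°F change is an interval, so only the factor 5/9 applies: +107 × 5/9 = +59.4444°C.
Final Celsius temperature: 409.7500 + 59.4444 = 469.1944°C.

469.2°C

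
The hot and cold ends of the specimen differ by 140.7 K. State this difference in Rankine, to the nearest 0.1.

For a temperature interval the offset drops out; only the factor 1.8 applies.
140.7 × 1.8 = 253.3.

253.3°R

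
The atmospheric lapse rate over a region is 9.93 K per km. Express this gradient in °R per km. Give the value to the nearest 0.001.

Since only a temperature interval is involved, the additive offset between the scales drops out.
A change of 1 K is a change of 1.8°R, so 9.93 × 1.8 = 17.874.

17.874 °R/km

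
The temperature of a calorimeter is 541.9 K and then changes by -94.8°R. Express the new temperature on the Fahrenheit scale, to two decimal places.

420.95°F

Initial temperature in Celsius: 541.9 - 273.15 = 268.7500°C.
The 94.8°R change is an interval, so only the factor 5/9 applies: -94.8 × 5/9 = -52.6667°C.
Final Celsius temperature: 268.7500 - 52.6667 = 216.0833°C.
In Fahrenheit: 216.0833 × 1.8 + 32 = 420.95°F.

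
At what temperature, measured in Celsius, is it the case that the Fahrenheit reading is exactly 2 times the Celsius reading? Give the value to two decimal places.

Let C be the Celsius reading. The Fahrenheit reading is F = 1.8·C + 32.
Require F = 2·C: 1.8·C + 32 = 2·C.
(-0.2)·C = -32  ⇒  C = 160.00.

160.00°C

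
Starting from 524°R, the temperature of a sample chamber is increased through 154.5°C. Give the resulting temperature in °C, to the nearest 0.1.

Initial temperature in Celsius: (524 - 491.67) × 5/9 = 17.9611°C.
Final Celsius temperature: 17.9611 + 154.5000 = 172.4611°C.

172.5°C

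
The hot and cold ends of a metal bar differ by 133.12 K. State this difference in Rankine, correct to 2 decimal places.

Only the scale ratio 1.8 matters for a change in temperature.
133.12 × 1.8 = 239.62.

239.62°R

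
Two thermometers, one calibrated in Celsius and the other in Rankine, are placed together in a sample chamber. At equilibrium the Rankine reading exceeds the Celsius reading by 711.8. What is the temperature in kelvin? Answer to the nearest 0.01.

548.31 K

Let x be the Celsius reading; then the Rankine reading is 1.8·x + 491.67.
(1.8·x + 491.67) - x = 711.8  ⇒  (0.8)·x = 220.13  ⇒  x = 275.1625°C.
In kelvin: 275.1625 + 273.15 = 548.31 K.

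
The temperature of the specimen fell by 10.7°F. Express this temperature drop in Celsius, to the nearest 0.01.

For a temperature interval the offset drops out; only the factor 5/9 applies.
10.7 × 5/9 = 5.94.

5.94°C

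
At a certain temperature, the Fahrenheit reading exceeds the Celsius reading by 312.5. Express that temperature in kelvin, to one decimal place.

623.8 K

Let x be the Celsius reading; then the Fahrenheit reading is 1.8·x + 32.
(1.8·x + 32) - x = 312.5  ⇒  (0.8)·x = 280.5  ⇒  x = 350.6250°C.
In kelvin: 350.6250 + 273.15 = 623.8 K.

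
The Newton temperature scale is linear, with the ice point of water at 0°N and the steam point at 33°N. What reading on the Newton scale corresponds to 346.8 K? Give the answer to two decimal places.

First in Celsius: 346.8 - 273.15 = 73.6500°C.
Linearly onto the Newton scale: 0 + (73.6500 / 100) × (33 - 0) = 24.30°N.

24.30°N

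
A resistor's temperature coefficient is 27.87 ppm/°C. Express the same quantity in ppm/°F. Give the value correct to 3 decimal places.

Since only a temperature interval is involved, the additive offset between the scales drops out.
A change of 1°F is a change of 5/9°C, so per °F the value is 27.87 × 5/9 = 15.483.

15.483 ppm/°F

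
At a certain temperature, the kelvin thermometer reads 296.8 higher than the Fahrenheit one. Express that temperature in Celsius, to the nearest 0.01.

Let x be the Fahrenheit reading; then the kelvin reading is 5/9·x + 255.372.
(5/9·x + 255.372) - x = 296.8  ⇒  (-4/9)·x = 41.4278  ⇒  x = -93.2125°F.
In Celsius: (-93.2125 - 32) × 5/9 = -69.56°C.

-69.56°C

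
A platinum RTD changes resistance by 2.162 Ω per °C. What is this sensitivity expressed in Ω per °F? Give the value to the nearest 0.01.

1.20 Ω per °F

Since only a temperature interval is involved, the additive offset between the scales drops out.
A change of 1°F is a change of 5/9°C, so per °F the value is 2.162 × 5/9 = 1.20.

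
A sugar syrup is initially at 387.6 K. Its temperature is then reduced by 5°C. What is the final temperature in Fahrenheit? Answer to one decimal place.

Initial temperature in Celsius: 387.6 - 273.15 = 114.4500°C.
Final Celsius temperature: 114.4500 - 5.0000 = 109.4500°C.
In Fahrenheit: 109.4500 × 1.8 + 32 = 229.0°F.

229.0°F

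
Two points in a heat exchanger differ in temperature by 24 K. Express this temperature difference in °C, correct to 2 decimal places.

Kelvin and Celsius degrees are the same size, so the interval is unchanged: 24.00.

24.00°C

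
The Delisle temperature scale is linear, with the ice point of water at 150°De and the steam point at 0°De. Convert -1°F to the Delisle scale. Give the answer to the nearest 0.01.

First in Celsius: (-1 - 32) × 5/9 = -18.3333°C.
Linearly onto the Delisle scale: 150 + (-18.3333 / 100) × (0 - 150) = 177.50°De.

177.50°De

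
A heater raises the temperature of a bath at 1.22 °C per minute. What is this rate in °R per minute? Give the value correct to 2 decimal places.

Since only a temperature interval is involved, the additive offset between the scales drops out.
A change of 1°C is a change of 1.8°R, so 1.22 × 1.8 = 2.20.

2.20 °R/minute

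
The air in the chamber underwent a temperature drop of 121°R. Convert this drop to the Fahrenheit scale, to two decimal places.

Rankine and Fahrenheit degrees are the same size, so the interval is unchanged: 121.00.

121.00°F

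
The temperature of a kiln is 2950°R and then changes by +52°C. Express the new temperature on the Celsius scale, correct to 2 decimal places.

Initial temperature in Celsius: (2950 - 491.67) × 5/9 = 1365.7389°C.
Final Celsius temperature: 1365.7389 + 52.0000 = 1417.7389°C.

1417.74°C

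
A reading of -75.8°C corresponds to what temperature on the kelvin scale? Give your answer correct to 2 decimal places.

In kelvin: -75.8000 + 273.15 = 197.35 K.

197.35 K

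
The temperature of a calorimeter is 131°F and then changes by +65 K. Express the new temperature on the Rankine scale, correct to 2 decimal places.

Initial temperature in Celsius: (131 - 32) × 5/9 = 55.0000°C.
The 65 K change is an interval; Kelvin and Celsius degrees are the same size, so ΔC = +65°C.
Final Celsius temperature: 55.0000 + 65.0000 = 120.0000°C.
In Rankine: 120.0000 × 1.8 + 491.67 = 707.67°R.

707.67°R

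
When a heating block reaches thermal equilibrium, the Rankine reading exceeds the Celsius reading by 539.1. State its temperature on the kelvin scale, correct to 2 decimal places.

332.44 K

Let x be the Celsius reading; then the Rankine reading is 1.8·x + 491.67.
(1.8·x + 491.67) - x = 539.1  ⇒  (0.8)·x = 47.43  ⇒  x = 59.2875°C.
In kelvin: 59.2875 + 273.15 = 332.44 K.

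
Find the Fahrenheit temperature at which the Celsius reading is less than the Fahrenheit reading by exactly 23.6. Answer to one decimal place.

13.1°F

Let F be the Fahrenheit reading. The Celsius reading is C = 5/9·F - 17.7778.
Require C - F = -23.6: (-4/9)·F - 17.7778 = -23.6.
F = (-23.6 + 17.7778) / (-4/9) = 13.1.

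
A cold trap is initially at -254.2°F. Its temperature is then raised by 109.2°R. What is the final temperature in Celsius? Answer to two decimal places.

-98.33°C

Initial temperature in Celsius: (-254.2 - 32) × 5/9 = -159.0000°C.
The 109.2°R change is an interval, so only the factor 5/9 applies: +109.2 × 5/9 = +60.6667°C.
Final Celsius temperature: -159.0000 + 60.6667 = -98.3333°C.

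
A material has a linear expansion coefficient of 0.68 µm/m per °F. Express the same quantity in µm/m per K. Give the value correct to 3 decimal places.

The quantity depends on a temperature interval, so only the ratio of degree sizes applies; the offset between the scales is irrelevant.
A change of 1 K is a change of 1.8°F, so per K the value is 0.68 × 1.8 = 1.224.

1.224 µm/m per K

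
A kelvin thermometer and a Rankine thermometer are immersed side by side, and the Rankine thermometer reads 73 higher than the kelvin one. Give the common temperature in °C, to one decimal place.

-181.9°C

Let x be the kelvin reading; then the Rankine reading is 1.8·x.
(1.8·x) - x = 73  ⇒  (0.8)·x = 73  ⇒  x = 91.2500 K.
In Celsius: 91.25 - 273.15 = -181.9°C.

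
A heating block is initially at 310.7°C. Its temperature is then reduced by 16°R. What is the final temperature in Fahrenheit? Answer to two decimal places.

575.26°F

The 16°R change is an interval, so only the factor 5/9 applies: -16 × 5/9 = -8.8889°C.
Final Celsius temperature: 310.7000 - 8.8889 = 301.8111°C.
In Fahrenheit: 301.8111 × 1.8 + 32 = 575.26°F.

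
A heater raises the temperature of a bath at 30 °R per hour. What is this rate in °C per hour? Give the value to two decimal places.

16.67 °C/hour

Since only a temperature interval is involved, the additive offset between the scales drops out.
A change of 1°R is a change of 5/9°C, so 30 × 5/9 = 16.67.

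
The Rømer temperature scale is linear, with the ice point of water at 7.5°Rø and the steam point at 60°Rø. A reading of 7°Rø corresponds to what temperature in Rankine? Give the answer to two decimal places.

489.96°R

Linear interpolation between the fixed points: C = (7 - 7.5) × 100 / (60 - 7.5) = -0.9524°C.
Then -0.9524 × 1.8 + 491.67 = 489.96°R.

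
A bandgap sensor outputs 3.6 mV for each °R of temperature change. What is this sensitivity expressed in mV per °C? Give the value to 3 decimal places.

6.480 mV per °C

The quantity depends on a temperature interval, so only the ratio of degree sizes applies; the offset between the scales is irrelevant.
A change of 1°C is a change of 1.8°R, so per °C the value is 3.6 × 1.8 = 6.480.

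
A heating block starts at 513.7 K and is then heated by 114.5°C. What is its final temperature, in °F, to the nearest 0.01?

Initial temperature in Celsius: 513.7 - 273.15 = 240.5500°C.
Final Celsius temperature: 240.5500 + 114.5000 = 355.0500°C.
In Fahrenheit: 355.0500 × 1.8 + 32 = 671.09°F.

671.09°F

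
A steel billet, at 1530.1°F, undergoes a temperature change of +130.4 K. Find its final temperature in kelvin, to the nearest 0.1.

1235.8 K

Initial temperature in Celsius: (1530.1 - 32) × 5/9 = 832.2778°C.
The 130.4 K change is an interval; Kelvin and Celsius degrees are the same size, so ΔC = +130.4°C.
Final Celsius temperature: 832.2778 + 130.4000 = 962.6778°C.
In kelvin: 962.6778 + 273.15 = 1235.8 K.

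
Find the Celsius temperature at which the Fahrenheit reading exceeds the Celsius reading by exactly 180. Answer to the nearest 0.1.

185.0°C

Let C be the Celsius reading. The Fahrenheit reading is F = 1.8·C + 32.
Require F - C = 180: (0.8)·C + 32 = 180.
C = (180 - 32) / (0.8) = 185.0.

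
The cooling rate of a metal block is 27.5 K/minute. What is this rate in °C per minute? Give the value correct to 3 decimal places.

27.500 °C/minute

The quantity depends on a temperature interval, so only the ratio of degree sizes applies; the offset between the scales is irrelevant.
A change of 1 K is a change of 1°C, so 27.5 × 1 = 27.500.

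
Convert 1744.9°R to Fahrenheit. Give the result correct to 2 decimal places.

1285.23°F

In Celsius: (1744.9 - 491.67) × 5/9 = 696.2389°C.
In Fahrenheit: 696.2389 × 1.8 + 32 = 1285.23°F.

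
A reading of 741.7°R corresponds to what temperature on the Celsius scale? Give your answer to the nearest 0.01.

In Celsius: (741.7 - 491.67) × 5/9 = 138.9056°C.

138.91°C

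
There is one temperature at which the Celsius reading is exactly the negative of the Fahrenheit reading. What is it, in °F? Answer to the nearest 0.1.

11.4°F

Let F be the Fahrenheit reading. The Celsius reading is C = 5/9·F - 17.7778.
Require C = -1·F: 5/9·F - 17.7778 = -1·F.
(14/9)·F = 17.7778  ⇒  F = 11.4.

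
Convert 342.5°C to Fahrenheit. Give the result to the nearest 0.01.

In Fahrenheit: 342.5000 × 1.8 + 32 = 648.50°F.

648.50°F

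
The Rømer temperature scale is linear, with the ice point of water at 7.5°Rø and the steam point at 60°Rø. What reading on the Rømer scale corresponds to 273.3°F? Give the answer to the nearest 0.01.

First in Celsius: (273.3 - 32) × 5/9 = 134.0556°C.
Linearly onto the Rømer scale: 7.5 + (134.0556 / 100) × (60 - 7.5) = 77.88°Rø.

77.88°Rø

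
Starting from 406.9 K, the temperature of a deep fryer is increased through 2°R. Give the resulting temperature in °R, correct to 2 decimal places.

734.42°R

Initial temperature in Celsius: 406.9 - 273.15 = 133.7500°C.
The 2°R change is an interval, so only the factor 5/9 applies: +2 × 5/9 = +1.1111°C.
Final Celsius temperature: 133.7500 + 1.1111 = 134.8611°C.
In Rankine: 134.8611 × 1.8 + 491.67 = 734.42°R.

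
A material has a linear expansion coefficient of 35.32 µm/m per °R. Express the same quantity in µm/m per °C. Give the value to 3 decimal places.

Since only a temperature interval is involved, the additive offset between the scales drops out.
A change of 1°C is a change of 1.8°R, so per °C the value is 35.32 × 1.8 = 63.576.

63.576 µm/m per °C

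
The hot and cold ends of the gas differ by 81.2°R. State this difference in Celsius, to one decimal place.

An interval of 1°R corresponds to 5/9°C.
81.2 × 5/9 = 45.1.

45.1°C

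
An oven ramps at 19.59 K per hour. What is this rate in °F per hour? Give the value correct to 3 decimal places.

35.262 °F/hour

The quantity depends on a temperature interval, so only the ratio of degree sizes applies; the offset between the scales is irrelevant.
A change of 1 K is a change of 1.8°F, so 19.59 × 1.8 = 35.262.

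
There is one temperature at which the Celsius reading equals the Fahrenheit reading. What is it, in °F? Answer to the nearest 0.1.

Let F be the Fahrenheit reading. The Celsius reading is C = 5/9·F - 17.7778.
Set C = F: 5/9·F - 17.7778 = F.
(-4/9)·F = 17.7778  ⇒  F = -40.0.

-40.0°F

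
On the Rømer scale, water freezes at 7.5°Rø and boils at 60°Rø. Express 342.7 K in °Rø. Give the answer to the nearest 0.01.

44.01°Rø

First in Celsius: 342.7 - 273.15 = 69.5500°C.
Linearly onto the Rømer scale: 7.5 + (69.5500 / 100) × (60 - 7.5) = 44.01°Rø.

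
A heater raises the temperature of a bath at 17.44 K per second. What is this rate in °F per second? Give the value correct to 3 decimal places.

31.392 °F/second

Since only a temperature interval is involved, the additive offset between the scales drops out.
A change of 1 K is a change of 1.8°F, so 17.44 × 1.8 = 31.392.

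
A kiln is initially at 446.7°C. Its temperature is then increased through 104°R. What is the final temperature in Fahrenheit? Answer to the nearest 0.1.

The 104°R change is an interval, so only the factor 5/9 applies: +104 × 5/9 = +57.7778°C.
Final Celsius temperature: 446.7000 + 57.7778 = 504.4778°C.
In Fahrenheit: 504.4778 × 1.8 + 32 = 940.1°F.

940.1°F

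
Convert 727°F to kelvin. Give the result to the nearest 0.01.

659.26 K

In Celsius: (727 - 32) × 5/9 = 386.1111°C.
In kelvin: 386.1111 + 273.15 = 659.26 K.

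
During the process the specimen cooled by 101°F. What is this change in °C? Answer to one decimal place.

For a temperature interval the offset drops out; only the factor 5/9 applies.
101 × 5/9 = 56.1.

56.1°C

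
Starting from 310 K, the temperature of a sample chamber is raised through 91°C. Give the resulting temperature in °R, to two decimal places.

Initial temperature in Celsius: 310 - 273.15 = 36.8500°C.
Final Celsius temperature: 36.8500 + 91.0000 = 127.8500°C.
In Rankine: 127.8500 × 1.8 + 491.67 = 721.80°R.

721.80°R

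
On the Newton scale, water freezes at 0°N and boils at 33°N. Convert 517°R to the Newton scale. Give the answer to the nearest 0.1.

First in Celsius: (517 - 491.67) × 5/9 = 14.0722°C.
Linearly onto the Newton scale: 0 + (14.0722 / 100) × (33 - 0) = 4.6°N.

4.6°N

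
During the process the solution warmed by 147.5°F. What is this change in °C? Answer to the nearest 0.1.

An interval of 1°F corresponds to 5/9°C.
147.5 × 5/9 = 81.9.

81.9°C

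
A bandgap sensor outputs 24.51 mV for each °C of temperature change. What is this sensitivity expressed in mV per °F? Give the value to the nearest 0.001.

Since only a temperature interval is involved, the additive offset between the scales drops out.
A change of 1°F is a change of 5/9°C, so per °F the value is 24.51 × 5/9 = 13.617.

13.617 mV per °F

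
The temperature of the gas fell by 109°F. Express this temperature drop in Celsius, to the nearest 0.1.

60.6°C

An interval of 1°F corresponds to 5/9°C.
109 × 5/9 = 60.6.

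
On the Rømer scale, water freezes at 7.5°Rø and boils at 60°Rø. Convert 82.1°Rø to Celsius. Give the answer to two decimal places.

Linear interpolation between the fixed points: C = (82.1 - 7.5) × 100 / (60 - 7.5) = 142.0952°C.

142.10°C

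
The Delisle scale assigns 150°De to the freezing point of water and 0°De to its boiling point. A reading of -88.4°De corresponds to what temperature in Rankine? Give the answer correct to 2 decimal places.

Linear interpolation between the fixed points: C = (-88.4 - 150) × 100 / (0 - 150) = 158.9333°C.
Then 158.9333 × 1.8 + 491.67 = 777.75°R.

777.75°R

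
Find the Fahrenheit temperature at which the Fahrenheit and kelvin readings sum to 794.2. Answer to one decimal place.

Let F be the Fahrenheit reading. The kelvin reading is K = 5/9·F + 255.372.
Require F + K = 794.2: (14/9)·F + 255.372 = 794.2.
F = (794.2 - 255.372) / (14/9) = 346.4.

346.4°F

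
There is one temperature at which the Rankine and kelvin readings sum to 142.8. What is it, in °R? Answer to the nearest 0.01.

91.80°R

Let R be the Rankine reading. The kelvin reading is K = 5/9·R.
Require R + K = 142.8: (14/9)·R = 142.8.
R = (142.8) / (14/9) = 91.80.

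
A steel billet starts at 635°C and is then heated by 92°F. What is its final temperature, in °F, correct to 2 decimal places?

The 92°F change is an interval, so only the factor 5/9 applies: +92 × 5/9 = +51.1111°C.
Final Celsius temperature: 635.0000 + 51.1111 = 686.1111°C.
In Fahrenheit: 686.1111 × 1.8 + 32 = 1267.00°F.

1267.00°F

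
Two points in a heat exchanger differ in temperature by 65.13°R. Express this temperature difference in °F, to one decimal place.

Rankine and Fahrenheit degrees are the same size, so the interval is unchanged: 65.1.

65.1°F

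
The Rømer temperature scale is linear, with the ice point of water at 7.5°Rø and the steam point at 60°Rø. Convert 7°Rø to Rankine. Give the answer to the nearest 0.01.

Linear interpolation between the fixed points: C = (7 - 7.5) × 100 / (60 - 7.5) = -0.9524°C.
Then -0.9524 × 1.8 + 491.67 = 489.96°R.

489.96°R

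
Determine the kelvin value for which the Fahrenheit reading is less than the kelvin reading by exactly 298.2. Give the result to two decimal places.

201.84 K

Let K be the kelvin reading. The Fahrenheit reading is F = 1.8·K - 459.67.
Require F - K = -298.2: (0.8)·K - 459.67 = -298.2.
K = (-298.2 + 459.67) / (0.8) = 201.84.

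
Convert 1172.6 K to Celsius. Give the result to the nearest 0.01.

In Celsius: 1172.6 - 273.15 = 899.4500°C.

899.45°C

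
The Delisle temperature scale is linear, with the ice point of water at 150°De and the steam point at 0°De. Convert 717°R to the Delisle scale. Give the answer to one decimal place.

-37.8°De

First in Celsius: (717 - 491.67) × 5/9 = 125.1833°C.
Linearly onto the Delisle scale: 150 + (125.1833 / 100) × (0 - 150) = -37.8°De.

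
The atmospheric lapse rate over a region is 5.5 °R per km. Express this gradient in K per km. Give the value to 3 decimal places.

3.056 K/km

The quantity depends on a temperature interval, so only the ratio of degree sizes applies; the offset between the scales is irrelevant.
A change of 1°R is a change of 5/9 K, so 5.5 × 5/9 = 3.056.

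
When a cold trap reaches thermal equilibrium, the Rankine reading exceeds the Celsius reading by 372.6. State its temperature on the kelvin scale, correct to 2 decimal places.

Let x be the Rankine reading; then the Celsius reading is 5/9·x - 273.15.
(5/9·x - 273.15) - x = -372.6  ⇒  (-4/9)·x = -99.45  ⇒  x = 223.7625°R.
In Celsius: (223.7625 - 491.67) × 5/9 = -148.8375°C.
In kelvin: -148.8375 + 273.15 = 124.31 K.

124.31 K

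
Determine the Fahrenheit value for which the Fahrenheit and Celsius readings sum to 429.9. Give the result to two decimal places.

Let F be the Fahrenheit reading. The Celsius reading is C = 5/9·F - 17.7778.
Require F + C = 429.9: (14/9)·F - 17.7778 = 429.9.
F = (429.9 + 17.7778) / (14/9) = 287.79.

287.79°F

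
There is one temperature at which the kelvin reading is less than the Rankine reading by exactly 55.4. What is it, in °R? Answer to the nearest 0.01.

Let R be the Rankine reading. The kelvin reading is K = 5/9·R.
Require K - R = -55.4: (-4/9)·R = -55.4.
R = (-55.4) / (-4/9) = 124.65.

124.65°R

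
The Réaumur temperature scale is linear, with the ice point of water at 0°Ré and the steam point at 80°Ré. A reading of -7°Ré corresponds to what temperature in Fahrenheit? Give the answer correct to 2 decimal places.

Linear interpolation between the fixed points: C = (-7 - 0) × 100 / (80 - 0) = -8.7500°C.
Then -8.7500 × 1.8 + 32 = 16.25°F.

16.25°F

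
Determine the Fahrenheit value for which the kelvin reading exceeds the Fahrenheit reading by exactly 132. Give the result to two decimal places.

277.59°F

Let F be the Fahrenheit reading. The kelvin reading is K = 5/9·F + 255.372.
Require K - F = 132: (-4/9)·F + 255.372 = 132.
F = (132 - 255.372) / (-4/9) = 277.59.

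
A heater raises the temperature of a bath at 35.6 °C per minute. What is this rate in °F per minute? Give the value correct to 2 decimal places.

64.08 °F/minute

Since only a temperature interval is involved, the additive offset between the scales drops out.
A change of 1°C is a change of 1.8°F, so 35.6 × 1.8 = 64.08.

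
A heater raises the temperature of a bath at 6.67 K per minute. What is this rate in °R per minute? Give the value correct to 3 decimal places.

12.006 °R/minute

The quantity depends on a temperature interval, so only the ratio of degree sizes applies; the offset between the scales is irrelevant.
A change of 1 K is a change of 1.8°R, so 6.67 × 1.8 = 12.006.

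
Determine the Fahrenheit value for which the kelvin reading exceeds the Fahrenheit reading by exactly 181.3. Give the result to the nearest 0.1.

166.7°F

Let F be the Fahrenheit reading. The kelvin reading is K = 5/9·F + 255.372.
Require K - F = 181.3: (-4/9)·F + 255.372 = 181.3.
F = (181.3 - 255.372) / (-4/9) = 166.7.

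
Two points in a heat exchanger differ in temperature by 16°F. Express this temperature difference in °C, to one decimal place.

Only the scale ratio 5/9 matters for a change in temperature.
16 × 5/9 = 8.9.

8.9°C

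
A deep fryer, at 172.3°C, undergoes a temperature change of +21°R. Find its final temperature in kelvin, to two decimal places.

The 21°R change is an interval, so only the factor 5/9 applies: +21 × 5/9 = +11.6667°C.
Final Celsius temperature: 172.3000 + 11.6667 = 183.9667°C.
In kelvin: 183.9667 + 273.15 = 457.12 K.

457.12 K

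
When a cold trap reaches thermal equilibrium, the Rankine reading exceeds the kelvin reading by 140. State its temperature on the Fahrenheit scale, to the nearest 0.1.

-144.7°F

Let x be the kelvin reading; then the Rankine reading is 1.8·x.
(1.8·x) - x = 140  ⇒  (0.8)·x = 140  ⇒  x = 175.0000 K.
In Celsius: 175 - 273.15 = -98.1500°C.
In Fahrenheit: -98.1500 × 1.8 + 32 = -144.7°F.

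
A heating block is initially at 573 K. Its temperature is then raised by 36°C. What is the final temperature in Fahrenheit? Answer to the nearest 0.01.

Initial temperature in Celsius: 573 - 273.15 = 299.8500°C.
Final Celsius temperature: 299.8500 + 36.0000 = 335.8500°C.
In Fahrenheit: 335.8500 × 1.8 + 32 = 636.53°F.

636.53°F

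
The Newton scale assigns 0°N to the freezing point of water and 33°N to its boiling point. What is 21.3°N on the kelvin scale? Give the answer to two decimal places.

337.70 K

Linear interpolation between the fixed points: C = (21.3 - 0) × 100 / (33 - 0) = 64.5455°C.
Then 64.5455 + 273.15 = 337.70 K.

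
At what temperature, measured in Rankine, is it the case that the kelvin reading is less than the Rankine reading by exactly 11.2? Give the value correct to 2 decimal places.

Let R be the Rankine reading. The kelvin reading is K = 5/9·R.
Require K - R = -11.2: (-4/9)·R = -11.2.
R = (-11.2) / (-4/9) = 25.20.

25.20°R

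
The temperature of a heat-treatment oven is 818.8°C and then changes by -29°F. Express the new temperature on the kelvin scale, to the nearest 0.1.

The 29°F change is an interval, so only the factor 5/9 applies: -29 × 5/9 = -16.1111°C.
Final Celsius temperature: 818.8000 - 16.1111 = 802.6889°C.
In kelvin: 802.6889 + 273.15 = 1075.8 K.

1075.8 K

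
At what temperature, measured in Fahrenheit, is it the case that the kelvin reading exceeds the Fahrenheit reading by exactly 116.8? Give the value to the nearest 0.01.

311.79°F

Let F be the Fahrenheit reading. The kelvin reading is K = 5/9·F + 255.372.
Require K - F = 116.8: (-4/9)·F + 255.372 = 116.8.
F = (116.8 - 255.372) / (-4/9) = 311.79.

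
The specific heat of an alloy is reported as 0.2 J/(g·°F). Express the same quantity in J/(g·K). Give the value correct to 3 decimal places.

Since only a temperature interval is involved, the additive offset between the scales drops out.
A change of 1 K is a change of 1.8°F, so per K the value is 0.2 × 1.8 = 0.360.

0.360 J/(g·K)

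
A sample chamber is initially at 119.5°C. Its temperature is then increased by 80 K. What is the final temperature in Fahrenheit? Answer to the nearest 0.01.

391.10°F

The 80 K change is an interval; Kelvin and Celsius degrees are the same size, so ΔC = +80°C.
Final Celsius temperature: 119.5000 + 80.0000 = 199.5000°C.
In Fahrenheit: 199.5000 × 1.8 + 32 = 391.10°F.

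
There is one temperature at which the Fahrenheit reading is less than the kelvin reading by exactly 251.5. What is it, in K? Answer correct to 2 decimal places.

Let K be the kelvin reading. The Fahrenheit reading is F = 1.8·K - 459.67.
Require F - K = -251.5: (0.8)·K - 459.67 = -251.5.
K = (-251.5 + 459.67) / (0.8) = 260.21.

260.21 K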